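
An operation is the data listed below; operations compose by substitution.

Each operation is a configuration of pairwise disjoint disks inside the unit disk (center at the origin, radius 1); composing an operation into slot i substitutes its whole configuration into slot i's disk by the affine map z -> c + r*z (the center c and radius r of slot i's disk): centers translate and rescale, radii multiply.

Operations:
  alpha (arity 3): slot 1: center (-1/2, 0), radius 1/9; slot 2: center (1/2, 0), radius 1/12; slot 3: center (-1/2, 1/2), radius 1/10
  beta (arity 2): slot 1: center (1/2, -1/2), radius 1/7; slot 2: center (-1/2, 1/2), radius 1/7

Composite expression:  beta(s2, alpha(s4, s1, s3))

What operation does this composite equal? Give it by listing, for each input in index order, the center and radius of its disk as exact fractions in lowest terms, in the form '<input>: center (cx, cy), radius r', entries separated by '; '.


s1: center (-3/7, 1/2), radius 1/84; s2: center (1/2, -1/2), radius 1/7; s3: center (-4/7, 4/7), radius 1/70; s4: center (-4/7, 1/2), radius 1/63

Each s-disk chains the slot maps above it in beta; radii multiply.
input s2: composing its 1 substitution step yields center (1/2, -1/2), radius 1/7
input s4: composing its 2 substitution steps yields center (-4/7, 1/2), radius 1/63
input s1: composing its 2 substitution steps yields center (-3/7, 1/2), radius 1/84
input s3: composing its 2 substitution steps yields center (-4/7, 4/7), radius 1/70


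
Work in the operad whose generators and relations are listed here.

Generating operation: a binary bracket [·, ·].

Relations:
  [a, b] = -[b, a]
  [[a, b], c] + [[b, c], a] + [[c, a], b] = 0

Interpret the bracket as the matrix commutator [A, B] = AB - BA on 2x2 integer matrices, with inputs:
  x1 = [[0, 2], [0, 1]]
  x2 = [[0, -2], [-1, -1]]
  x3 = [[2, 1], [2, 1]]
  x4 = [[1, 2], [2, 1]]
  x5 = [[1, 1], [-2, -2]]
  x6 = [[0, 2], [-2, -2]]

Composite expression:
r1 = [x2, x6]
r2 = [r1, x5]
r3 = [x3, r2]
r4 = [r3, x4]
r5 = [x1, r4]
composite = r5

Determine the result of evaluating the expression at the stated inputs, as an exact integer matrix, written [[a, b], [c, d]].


[[-288, -864], [-144, 288]]


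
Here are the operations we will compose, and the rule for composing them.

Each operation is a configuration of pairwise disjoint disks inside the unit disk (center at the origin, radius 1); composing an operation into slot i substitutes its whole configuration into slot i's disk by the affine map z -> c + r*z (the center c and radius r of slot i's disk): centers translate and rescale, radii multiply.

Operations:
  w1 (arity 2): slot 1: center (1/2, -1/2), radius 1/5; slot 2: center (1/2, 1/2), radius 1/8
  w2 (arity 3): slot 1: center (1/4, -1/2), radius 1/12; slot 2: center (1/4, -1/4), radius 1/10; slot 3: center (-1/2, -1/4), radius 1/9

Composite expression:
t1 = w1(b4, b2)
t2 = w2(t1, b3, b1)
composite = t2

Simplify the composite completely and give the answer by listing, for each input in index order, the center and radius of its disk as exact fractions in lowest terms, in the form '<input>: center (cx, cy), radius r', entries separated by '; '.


b1: center (-1/2, -1/4), radius 1/9; b2: center (7/24, -11/24), radius 1/96; b3: center (1/4, -1/4), radius 1/10; b4: center (7/24, -13/24), radius 1/60

Each b-disk chains the slot maps above it in w2; radii multiply.
input b4: applying the 2 nested substitutions gives center (7/24, -13/24), radius 1/60
input b2: applying the 2 nested substitutions gives center (7/24, -11/24), radius 1/96
input b3: applying the 1 nested substitution gives center (1/4, -1/4), radius 1/10
input b1: applying the 1 nested substitution gives center (-1/2, -1/4), radius 1/9


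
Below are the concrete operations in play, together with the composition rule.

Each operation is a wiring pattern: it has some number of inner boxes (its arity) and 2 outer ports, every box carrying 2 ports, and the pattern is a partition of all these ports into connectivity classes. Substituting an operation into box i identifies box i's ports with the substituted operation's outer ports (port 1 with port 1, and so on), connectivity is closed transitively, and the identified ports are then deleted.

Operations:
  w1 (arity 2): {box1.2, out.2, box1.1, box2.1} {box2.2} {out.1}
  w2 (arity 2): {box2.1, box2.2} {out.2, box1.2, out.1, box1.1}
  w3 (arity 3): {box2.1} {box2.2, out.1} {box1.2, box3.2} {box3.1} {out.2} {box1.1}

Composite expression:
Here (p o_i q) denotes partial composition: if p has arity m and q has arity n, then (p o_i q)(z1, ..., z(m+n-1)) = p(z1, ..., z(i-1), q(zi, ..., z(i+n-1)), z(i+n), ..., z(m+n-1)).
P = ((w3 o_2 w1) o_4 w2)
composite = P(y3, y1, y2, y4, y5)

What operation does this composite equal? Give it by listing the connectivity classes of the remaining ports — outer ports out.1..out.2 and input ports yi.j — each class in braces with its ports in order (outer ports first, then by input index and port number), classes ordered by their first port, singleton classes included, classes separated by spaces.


{out.1, y1.1, y1.2, y2.1} {out.2} {y2.2} {y3.1} {y3.2, y4.1, y4.2} {y5.1, y5.2}


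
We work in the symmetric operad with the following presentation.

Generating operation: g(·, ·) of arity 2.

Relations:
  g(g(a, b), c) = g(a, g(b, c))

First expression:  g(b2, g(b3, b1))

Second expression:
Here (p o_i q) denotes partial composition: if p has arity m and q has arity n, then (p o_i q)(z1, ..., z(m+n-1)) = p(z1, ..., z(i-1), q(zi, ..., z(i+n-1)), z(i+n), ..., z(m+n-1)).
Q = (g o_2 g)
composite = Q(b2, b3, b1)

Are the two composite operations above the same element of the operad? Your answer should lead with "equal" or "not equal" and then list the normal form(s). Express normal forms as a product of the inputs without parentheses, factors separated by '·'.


equal — both sides give b2 · b3 · b1

Reducing the first expression gives b2 · b3 · b1
Reducing the second expression gives b2 · b3 · b1
The normal forms match — equal.


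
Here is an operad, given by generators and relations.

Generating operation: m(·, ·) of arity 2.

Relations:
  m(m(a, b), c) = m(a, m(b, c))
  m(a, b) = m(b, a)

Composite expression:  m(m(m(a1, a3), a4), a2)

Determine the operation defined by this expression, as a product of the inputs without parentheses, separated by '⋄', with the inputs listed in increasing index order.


a1 ⋄ a2 ⋄ a3 ⋄ a4

Key point: m commutes, so take the a-inputs in any fixed order.
m(a1, a3) unparenthesizes to a1 ⋄ a3
m(m(a1, a3), a4) unparenthesizes to a1 ⋄ a3 ⋄ a4
m(m(m(a1, a3), a4), a2) unparenthesizes to a1 ⋄ a3 ⋄ a4 ⋄ a2
the factors in increasing index order: a1 ⋄ a2 ⋄ a3 ⋄ a4


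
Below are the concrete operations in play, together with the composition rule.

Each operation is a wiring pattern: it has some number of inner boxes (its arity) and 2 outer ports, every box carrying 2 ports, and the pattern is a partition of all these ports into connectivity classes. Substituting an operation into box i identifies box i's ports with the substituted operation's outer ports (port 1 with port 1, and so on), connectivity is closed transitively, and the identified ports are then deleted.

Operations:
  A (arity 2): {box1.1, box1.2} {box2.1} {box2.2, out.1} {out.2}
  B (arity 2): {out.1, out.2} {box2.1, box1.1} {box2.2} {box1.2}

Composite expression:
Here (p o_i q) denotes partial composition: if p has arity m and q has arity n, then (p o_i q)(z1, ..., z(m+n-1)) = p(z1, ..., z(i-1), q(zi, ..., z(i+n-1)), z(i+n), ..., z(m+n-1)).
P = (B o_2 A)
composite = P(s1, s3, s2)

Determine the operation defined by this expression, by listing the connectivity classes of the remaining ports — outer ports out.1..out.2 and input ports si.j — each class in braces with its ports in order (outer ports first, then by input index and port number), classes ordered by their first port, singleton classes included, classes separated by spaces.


Substituting into B glues patterns; closure does the rest.
stage A: inputs (s3, s2), connectivity {out.1, s2.2} {out.2} {s2.1} {s3.1, s3.2}, out.j its boundary
stage B: inputs (s1, s3, s2), connectivity {out.1, out.2} {s1.1, s2.2} {s1.2} {s2.1} {s3.1, s3.2}, out.j its boundary

{out.1, out.2} {s1.1, s2.2} {s1.2} {s2.1} {s3.1, s3.2}


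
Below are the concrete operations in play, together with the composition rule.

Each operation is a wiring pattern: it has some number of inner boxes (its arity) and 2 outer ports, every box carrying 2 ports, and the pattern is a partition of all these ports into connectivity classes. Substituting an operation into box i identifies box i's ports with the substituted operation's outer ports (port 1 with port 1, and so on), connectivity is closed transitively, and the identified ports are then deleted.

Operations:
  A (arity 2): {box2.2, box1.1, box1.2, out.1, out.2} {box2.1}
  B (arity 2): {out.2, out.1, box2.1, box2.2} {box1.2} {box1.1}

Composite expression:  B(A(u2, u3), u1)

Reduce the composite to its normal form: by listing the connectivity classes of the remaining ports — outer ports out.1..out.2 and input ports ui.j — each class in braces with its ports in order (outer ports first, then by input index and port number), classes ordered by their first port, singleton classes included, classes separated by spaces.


Connectivity passes through glued B-boundaries; trace each wire chain.
stage A: inputs (u2, u3), connectivity {out.1, out.2, u2.1, u2.2, u3.2} {u3.1}, out.j its boundary
stage B: inputs (u2, u3, u1), connectivity {out.1, out.2, u1.1, u1.2} {u2.1, u2.2, u3.2} {u3.1}, out.j its boundary

{out.1, out.2, u1.1, u1.2} {u2.1, u2.2, u3.2} {u3.1}


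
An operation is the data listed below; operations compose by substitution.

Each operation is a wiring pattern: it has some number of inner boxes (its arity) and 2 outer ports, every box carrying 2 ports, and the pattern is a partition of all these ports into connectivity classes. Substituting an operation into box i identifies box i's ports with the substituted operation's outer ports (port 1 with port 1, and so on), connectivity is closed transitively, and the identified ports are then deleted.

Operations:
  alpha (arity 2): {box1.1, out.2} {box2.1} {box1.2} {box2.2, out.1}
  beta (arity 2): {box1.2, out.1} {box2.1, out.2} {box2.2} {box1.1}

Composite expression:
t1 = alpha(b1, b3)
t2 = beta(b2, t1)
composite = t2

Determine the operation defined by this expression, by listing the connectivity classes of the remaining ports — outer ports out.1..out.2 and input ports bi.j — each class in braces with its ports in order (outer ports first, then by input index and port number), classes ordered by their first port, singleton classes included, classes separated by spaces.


Connectivity passes through glued beta-boundaries; trace each wire chain.
through alpha, on inputs (b1, b3): {out.1, b3.2} {out.2, b1.1} {b1.2} {b3.1} (out.j = stage outer ports)
through beta, on inputs (b2, b1, b3): {out.1, b2.2} {out.2, b3.2} {b1.1} {b1.2} {b2.1} {b3.1} (out.j = stage outer ports)

{out.1, b2.2} {out.2, b3.2} {b1.1} {b1.2} {b2.1} {b3.1}


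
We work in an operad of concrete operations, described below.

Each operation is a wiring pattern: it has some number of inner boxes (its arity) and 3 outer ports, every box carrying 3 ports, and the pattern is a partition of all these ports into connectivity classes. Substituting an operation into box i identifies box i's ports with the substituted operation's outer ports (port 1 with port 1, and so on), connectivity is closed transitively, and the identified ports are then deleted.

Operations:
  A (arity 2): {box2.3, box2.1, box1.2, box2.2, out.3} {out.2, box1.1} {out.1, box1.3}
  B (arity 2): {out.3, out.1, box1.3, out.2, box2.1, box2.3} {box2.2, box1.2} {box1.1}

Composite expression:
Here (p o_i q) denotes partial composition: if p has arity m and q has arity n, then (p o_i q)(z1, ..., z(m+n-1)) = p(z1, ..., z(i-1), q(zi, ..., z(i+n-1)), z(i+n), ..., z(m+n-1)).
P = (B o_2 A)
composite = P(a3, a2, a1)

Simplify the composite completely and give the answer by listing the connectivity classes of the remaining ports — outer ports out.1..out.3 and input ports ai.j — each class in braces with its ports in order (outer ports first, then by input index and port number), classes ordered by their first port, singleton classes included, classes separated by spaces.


{out.1, out.2, out.3, a1.1, a1.2, a1.3, a2.2, a2.3, a3.3} {a2.1, a3.2} {a3.1}


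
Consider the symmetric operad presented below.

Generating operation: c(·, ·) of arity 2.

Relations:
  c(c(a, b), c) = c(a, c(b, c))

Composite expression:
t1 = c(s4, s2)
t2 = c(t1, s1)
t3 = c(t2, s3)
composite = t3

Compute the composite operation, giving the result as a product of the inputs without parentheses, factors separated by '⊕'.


s4 ⊕ s2 ⊕ s1 ⊕ s3

Associativity of c dissolves the nesting; only the s-input order survives.
c(s4, s2) unparenthesizes to s4 ⊕ s2
c(c(s4, s2), s1) unparenthesizes to s4 ⊕ s2 ⊕ s1
c(c(c(s4, s2), s1), s3) unparenthesizes to s4 ⊕ s2 ⊕ s1 ⊕ s3


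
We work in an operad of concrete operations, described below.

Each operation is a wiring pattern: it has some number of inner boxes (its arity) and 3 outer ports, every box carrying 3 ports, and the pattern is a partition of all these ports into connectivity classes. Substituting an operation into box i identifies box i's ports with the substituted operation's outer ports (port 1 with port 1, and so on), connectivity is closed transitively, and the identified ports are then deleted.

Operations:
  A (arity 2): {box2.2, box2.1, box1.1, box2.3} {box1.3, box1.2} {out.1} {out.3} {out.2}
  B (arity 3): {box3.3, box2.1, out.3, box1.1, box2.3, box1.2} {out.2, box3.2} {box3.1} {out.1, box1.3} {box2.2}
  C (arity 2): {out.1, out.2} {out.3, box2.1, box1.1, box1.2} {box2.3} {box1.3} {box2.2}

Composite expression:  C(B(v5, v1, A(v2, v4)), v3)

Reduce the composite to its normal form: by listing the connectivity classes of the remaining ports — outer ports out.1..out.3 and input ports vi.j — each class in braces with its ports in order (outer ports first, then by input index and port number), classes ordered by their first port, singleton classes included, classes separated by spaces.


{out.1, out.2} {out.3, v3.1, v5.3} {v1.1, v1.3, v5.1, v5.2} {v1.2} {v2.1, v4.1, v4.2, v4.3} {v2.2, v2.3} {v3.2} {v3.3}

Reachability decides: close wires over C-identified ports.
A over (v2, v4) gives {out.1} {out.2} {out.3} {v2.1, v4.1, v4.2, v4.3} {v2.2, v2.3}, out.j being that stage's outer ports
B over (v5, v1, v2, v4) gives {out.1, v5.3} {out.2} {out.3, v1.1, v1.3, v5.1, v5.2} {v1.2} {v2.1, v4.1, v4.2, v4.3} {v2.2, v2.3}, out.j being that stage's outer ports
C over (v5, v1, v2, v4, v3) gives {out.1, out.2} {out.3, v3.1, v5.3} {v1.1, v1.3, v5.1, v5.2} {v1.2} {v2.1, v4.1, v4.2, v4.3} {v2.2, v2.3} {v3.2} {v3.3}, out.j being that stage's outer ports


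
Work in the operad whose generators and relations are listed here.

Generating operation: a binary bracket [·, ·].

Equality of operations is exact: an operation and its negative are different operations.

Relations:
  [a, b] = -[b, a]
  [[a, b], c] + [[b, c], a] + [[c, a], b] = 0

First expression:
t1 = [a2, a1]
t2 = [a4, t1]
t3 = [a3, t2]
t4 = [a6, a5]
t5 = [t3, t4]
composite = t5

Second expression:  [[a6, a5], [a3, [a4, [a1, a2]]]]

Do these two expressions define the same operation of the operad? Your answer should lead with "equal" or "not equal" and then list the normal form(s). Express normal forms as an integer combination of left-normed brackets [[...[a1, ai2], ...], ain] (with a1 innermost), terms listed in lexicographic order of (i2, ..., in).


equal; the common form is [[[[[a1, a2], a4], a3], a5], a6] - [[[[[a1, a2], a4], a3], a6], a5]

In normal form, the first expression is [[[[[a1, a2], a4], a3], a5], a6] - [[[[[a1, a2], a4], a3], a6], a5]
In normal form, the second expression is [[[[[a1, a2], a4], a3], a5], a6] - [[[[[a1, a2], a4], a3], a6], a5]
The normal forms match — equal.


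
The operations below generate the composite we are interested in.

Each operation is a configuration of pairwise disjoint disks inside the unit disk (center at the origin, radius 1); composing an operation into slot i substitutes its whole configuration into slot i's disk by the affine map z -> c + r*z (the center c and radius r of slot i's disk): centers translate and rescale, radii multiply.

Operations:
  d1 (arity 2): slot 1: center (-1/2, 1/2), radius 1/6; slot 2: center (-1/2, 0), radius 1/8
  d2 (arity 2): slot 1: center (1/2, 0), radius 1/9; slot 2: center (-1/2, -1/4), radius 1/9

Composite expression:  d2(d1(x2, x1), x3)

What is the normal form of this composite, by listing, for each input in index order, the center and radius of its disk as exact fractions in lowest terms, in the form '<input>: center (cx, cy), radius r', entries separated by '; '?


x1: center (4/9, 0), radius 1/72; x2: center (4/9, 1/18), radius 1/54; x3: center (-1/2, -1/4), radius 1/9

Below d2, radii multiply path by path; the x-disk centers shift.
x2 passes through 2 substitutions, ending at center (4/9, 1/18), radius 1/54
x1 passes through 2 substitutions, ending at center (4/9, 0), radius 1/72
x3 passes through 1 substitution, ending at center (-1/2, -1/4), radius 1/9


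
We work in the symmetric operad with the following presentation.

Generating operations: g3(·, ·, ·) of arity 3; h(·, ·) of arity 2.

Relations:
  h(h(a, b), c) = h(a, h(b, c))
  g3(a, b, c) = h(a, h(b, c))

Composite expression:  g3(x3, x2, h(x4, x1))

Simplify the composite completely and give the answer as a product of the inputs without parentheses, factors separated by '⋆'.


Every regrouping of g3 is equal, so read the x-inputs in written order.
h(x4, x1) linearizes to x4 ⋆ x1
g3(x3, x2, h(x4, x1)) linearizes to x3 ⋆ x2 ⋆ x4 ⋆ x1

x3 ⋆ x2 ⋆ x4 ⋆ x1


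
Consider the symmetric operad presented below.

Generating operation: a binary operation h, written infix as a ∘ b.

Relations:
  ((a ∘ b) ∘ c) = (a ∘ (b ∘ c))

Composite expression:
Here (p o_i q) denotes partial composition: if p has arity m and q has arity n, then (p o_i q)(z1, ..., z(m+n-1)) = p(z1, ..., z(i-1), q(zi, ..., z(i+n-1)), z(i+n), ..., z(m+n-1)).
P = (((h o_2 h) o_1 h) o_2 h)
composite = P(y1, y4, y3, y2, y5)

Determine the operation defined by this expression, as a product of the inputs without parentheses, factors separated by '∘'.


y1 ∘ y4 ∘ y3 ∘ y2 ∘ y5


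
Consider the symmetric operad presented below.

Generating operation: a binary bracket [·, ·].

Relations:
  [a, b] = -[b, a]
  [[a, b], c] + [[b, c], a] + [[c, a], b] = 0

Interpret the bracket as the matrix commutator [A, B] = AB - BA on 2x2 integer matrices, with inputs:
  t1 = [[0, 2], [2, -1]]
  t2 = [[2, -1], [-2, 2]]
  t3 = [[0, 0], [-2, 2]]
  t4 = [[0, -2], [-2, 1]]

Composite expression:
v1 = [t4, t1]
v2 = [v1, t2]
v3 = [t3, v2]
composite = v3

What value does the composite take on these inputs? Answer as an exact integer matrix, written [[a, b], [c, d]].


[[0, 0], [0, 0]]

[t4, t1] = [[0, 0], [0, 0]]
[[t4, t1], t2] = [[0, 0], [0, 0]]
[t3, [[t4, t1], t2]] = [[0, 0], [0, 0]]


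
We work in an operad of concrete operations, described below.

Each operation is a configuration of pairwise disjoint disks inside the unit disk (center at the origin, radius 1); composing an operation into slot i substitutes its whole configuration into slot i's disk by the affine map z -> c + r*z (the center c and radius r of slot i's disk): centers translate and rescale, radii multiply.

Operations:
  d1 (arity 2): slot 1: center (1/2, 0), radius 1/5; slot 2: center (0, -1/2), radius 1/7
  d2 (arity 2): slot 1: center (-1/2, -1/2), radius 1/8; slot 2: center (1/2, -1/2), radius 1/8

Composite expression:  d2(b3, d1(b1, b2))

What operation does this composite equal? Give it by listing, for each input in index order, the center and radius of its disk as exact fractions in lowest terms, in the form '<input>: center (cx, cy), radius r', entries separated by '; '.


b1: center (9/16, -1/2), radius 1/40; b2: center (1/2, -9/16), radius 1/56; b3: center (-1/2, -1/2), radius 1/8

Each b-disk chains the slot maps above it in d2; radii multiply.
input b3: composing its 1 substitution step yields center (-1/2, -1/2), radius 1/8
input b1: composing its 2 substitution steps yields center (9/16, -1/2), radius 1/40
input b2: composing its 2 substitution steps yields center (1/2, -9/16), radius 1/56


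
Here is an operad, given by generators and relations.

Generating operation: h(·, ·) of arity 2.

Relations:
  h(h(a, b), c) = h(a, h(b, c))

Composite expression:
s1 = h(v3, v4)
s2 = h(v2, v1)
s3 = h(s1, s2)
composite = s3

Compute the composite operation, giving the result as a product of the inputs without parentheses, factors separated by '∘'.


Associativity of h dissolves the nesting; only the v-input order survives.
h(v3, v4) collapses to v3 ∘ v4
h(v2, v1) collapses to v2 ∘ v1
h(h(v3, v4), h(v2, v1)) collapses to v3 ∘ v4 ∘ v2 ∘ v1

v3 ∘ v4 ∘ v2 ∘ v1


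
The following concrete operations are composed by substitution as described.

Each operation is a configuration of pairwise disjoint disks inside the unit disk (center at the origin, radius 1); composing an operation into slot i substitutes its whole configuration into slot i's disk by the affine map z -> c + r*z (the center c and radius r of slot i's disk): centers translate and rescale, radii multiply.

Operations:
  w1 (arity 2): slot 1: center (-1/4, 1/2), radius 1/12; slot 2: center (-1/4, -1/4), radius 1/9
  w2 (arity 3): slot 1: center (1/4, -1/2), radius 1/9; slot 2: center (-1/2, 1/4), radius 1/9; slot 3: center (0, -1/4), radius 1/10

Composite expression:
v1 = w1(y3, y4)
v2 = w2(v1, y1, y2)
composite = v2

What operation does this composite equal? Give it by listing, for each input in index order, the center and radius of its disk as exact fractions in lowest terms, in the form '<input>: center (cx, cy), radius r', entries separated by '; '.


y1: center (-1/2, 1/4), radius 1/9; y2: center (0, -1/4), radius 1/10; y3: center (2/9, -4/9), radius 1/108; y4: center (2/9, -19/36), radius 1/81

Follow each y-input down from w2: c' goes to c + r*c', radius to r*r'.
tracing y3 down its 2-map path: center (2/9, -4/9), radius 1/108
tracing y4 down its 2-map path: center (2/9, -19/36), radius 1/81
tracing y1 down its 1-map path: center (-1/2, 1/4), radius 1/9
tracing y2 down its 1-map path: center (0, -1/4), radius 1/10


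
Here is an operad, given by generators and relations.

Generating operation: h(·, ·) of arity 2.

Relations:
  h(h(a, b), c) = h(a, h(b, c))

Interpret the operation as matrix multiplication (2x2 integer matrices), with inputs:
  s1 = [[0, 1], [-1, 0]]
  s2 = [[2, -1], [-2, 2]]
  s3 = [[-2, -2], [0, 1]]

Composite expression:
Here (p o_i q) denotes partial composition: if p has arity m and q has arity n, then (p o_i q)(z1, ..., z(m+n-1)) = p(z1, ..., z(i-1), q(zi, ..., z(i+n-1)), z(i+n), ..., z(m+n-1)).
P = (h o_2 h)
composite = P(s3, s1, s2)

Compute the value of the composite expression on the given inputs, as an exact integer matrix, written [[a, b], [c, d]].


[[8, -6], [-2, 1]]

h(s1, s2) = [[-2, 2], [-2, 1]]
h(s3, h(s1, s2)) = [[8, -6], [-2, 1]]


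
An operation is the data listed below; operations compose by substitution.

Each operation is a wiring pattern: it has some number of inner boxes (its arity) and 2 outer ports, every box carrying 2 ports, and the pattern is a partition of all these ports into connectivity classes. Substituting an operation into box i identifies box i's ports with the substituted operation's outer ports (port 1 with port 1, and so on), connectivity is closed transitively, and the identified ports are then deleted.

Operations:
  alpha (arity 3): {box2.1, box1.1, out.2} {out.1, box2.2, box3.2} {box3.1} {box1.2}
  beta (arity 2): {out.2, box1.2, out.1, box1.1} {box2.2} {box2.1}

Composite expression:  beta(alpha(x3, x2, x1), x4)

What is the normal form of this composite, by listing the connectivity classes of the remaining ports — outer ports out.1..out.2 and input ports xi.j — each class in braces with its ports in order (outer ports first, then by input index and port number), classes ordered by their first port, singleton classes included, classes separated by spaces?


{out.1, out.2, x1.2, x2.1, x2.2, x3.1} {x1.1} {x3.2} {x4.1} {x4.2}

Substituting into beta glues patterns; closure does the rest.
after alpha, the pattern on (x3, x2, x1) reads {out.1, x1.2, x2.2} {out.2, x2.1, x3.1} {x1.1} {x3.2} (out.j = its outer ports)
after beta, the pattern on (x3, x2, x1, x4) reads {out.1, out.2, x1.2, x2.1, x2.2, x3.1} {x1.1} {x3.2} {x4.1} {x4.2} (out.j = its outer ports)


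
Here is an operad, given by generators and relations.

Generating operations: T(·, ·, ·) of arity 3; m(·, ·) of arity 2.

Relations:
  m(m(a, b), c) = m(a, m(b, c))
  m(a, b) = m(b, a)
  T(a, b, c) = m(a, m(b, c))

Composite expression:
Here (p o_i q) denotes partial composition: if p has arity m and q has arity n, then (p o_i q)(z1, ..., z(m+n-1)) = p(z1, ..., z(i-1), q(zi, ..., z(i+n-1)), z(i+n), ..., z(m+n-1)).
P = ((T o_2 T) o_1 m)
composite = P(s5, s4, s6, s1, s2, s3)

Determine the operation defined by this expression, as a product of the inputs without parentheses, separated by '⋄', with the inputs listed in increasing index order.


s1 ⋄ s2 ⋄ s3 ⋄ s4 ⋄ s5 ⋄ s6

Shape and order are irrelevant to T; the s-input set decides.
m(s5, s4) flattens to s5 ⋄ s4
T(s6, s1, s2) flattens to s6 ⋄ s1 ⋄ s2
T(m(s5, s4), T(s6, s1, s2), s3) flattens to s5 ⋄ s4 ⋄ s6 ⋄ s1 ⋄ s2 ⋄ s3
sorting the factors by input index: s1 ⋄ s2 ⋄ s3 ⋄ s4 ⋄ s5 ⋄ s6


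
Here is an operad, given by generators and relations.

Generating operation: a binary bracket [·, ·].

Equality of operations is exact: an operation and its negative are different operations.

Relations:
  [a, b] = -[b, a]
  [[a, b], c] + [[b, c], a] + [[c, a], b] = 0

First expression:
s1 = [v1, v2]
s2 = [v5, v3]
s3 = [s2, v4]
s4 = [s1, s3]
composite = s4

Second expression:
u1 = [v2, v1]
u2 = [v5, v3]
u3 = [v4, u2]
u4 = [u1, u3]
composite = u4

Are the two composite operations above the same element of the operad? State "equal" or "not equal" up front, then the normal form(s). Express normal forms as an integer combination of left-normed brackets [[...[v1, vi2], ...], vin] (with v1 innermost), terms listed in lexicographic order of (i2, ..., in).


equal; both compose to -[[[[v1, v2], v3], v5], v4] + [[[[v1, v2], v4], v3], v5] - [[[[v1, v2], v4], v5], v3] + [[[[v1, v2], v5], v3], v4]

In normal form, the first expression is -[[[[v1, v2], v3], v5], v4] + [[[[v1, v2], v4], v3], v5] - [[[[v1, v2], v4], v5], v3] + [[[[v1, v2], v5], v3], v4]
In normal form, the second expression is -[[[[v1, v2], v3], v5], v4] + [[[[v1, v2], v4], v3], v5] - [[[[v1, v2], v4], v5], v3] + [[[[v1, v2], v5], v3], v4]
One common form — equal.


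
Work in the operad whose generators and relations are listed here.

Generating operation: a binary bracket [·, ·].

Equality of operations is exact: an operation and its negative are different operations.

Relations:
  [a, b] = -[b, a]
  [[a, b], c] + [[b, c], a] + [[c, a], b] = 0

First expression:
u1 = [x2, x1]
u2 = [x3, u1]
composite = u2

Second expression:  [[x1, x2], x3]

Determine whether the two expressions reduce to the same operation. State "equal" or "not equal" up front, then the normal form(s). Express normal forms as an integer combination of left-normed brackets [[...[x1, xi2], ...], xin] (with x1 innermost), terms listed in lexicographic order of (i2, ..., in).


The first composite normalizes to [[x1, x2], x3]
The second composite normalizes to [[x1, x2], x3]
The normal forms match — equal.

equal; the common form is [[x1, x2], x3]


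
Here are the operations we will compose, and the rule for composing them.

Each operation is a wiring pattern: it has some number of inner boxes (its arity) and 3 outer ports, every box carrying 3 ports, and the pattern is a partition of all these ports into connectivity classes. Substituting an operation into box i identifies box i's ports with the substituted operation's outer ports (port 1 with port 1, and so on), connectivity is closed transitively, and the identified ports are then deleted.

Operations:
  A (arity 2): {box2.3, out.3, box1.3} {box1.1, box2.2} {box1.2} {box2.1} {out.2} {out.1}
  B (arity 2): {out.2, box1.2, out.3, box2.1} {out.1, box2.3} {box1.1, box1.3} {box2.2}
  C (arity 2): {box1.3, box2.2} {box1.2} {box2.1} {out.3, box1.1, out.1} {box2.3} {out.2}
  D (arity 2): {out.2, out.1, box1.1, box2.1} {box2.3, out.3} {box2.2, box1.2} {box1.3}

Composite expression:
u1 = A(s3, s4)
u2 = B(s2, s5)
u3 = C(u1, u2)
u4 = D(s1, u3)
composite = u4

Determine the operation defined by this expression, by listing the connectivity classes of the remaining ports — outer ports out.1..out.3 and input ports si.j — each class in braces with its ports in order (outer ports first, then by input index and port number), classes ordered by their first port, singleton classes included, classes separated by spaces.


{out.1, out.2, out.3, s1.1} {s1.2} {s1.3} {s2.1, s2.3} {s2.2, s3.3, s4.3, s5.1} {s3.1, s4.2} {s3.2} {s4.1} {s5.2} {s5.3}


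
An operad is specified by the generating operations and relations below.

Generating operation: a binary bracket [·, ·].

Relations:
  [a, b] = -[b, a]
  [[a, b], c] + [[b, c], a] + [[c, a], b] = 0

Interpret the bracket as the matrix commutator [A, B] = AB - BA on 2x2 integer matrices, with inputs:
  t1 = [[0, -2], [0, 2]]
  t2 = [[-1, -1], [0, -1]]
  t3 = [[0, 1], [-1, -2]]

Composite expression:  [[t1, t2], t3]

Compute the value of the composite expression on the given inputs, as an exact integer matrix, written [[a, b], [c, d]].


[[-2, -4], [0, 2]]

[t1, t2] = [[0, 2], [0, 0]]
[[t1, t2], t3] = [[-2, -4], [0, 2]]


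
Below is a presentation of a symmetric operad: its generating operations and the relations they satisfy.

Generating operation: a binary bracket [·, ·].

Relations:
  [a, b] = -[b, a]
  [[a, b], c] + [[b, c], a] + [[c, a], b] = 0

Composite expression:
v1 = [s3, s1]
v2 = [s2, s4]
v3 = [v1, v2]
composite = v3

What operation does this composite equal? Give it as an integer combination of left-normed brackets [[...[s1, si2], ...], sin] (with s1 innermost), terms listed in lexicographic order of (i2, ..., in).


-[[[s1, s3], s2], s4] + [[[s1, s3], s4], s2]

Skip Jacobi rewriting: expand, keep s1-initial words, read off terms.
Composite bracket: [[s3, s1], [s2, s4]]
The bracket unfolds into 8 signed words via [a, b] = ab - ba (2^3 = 8).
The s1-initial words carry the normal form:
  sign of s1s3s2s4 is -1, so it contributes -[[[s1, s3], s2], s4]
  sign of s1s3s4s2 is +1, so it contributes +[[[s1, s3], s4], s2]


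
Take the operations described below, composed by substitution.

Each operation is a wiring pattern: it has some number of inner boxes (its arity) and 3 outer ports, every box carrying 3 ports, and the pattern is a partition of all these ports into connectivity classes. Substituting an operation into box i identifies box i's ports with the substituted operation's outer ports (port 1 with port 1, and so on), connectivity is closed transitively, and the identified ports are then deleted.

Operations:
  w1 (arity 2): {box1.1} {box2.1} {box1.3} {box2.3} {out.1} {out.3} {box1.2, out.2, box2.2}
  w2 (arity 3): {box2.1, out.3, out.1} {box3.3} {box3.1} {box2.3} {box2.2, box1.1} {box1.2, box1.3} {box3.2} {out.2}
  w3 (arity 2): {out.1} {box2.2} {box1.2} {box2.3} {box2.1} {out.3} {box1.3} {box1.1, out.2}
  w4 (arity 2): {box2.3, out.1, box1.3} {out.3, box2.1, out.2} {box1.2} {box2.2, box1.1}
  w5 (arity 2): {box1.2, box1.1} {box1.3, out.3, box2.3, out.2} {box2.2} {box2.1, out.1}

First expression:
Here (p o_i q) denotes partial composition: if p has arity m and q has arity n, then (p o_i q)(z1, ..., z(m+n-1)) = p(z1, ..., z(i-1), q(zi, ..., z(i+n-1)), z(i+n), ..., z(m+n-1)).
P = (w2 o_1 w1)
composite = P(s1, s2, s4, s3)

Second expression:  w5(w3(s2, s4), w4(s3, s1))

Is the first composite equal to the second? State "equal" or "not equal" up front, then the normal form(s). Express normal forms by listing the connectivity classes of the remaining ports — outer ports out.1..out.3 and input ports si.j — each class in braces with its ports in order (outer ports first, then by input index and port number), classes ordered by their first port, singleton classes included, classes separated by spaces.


Reducing the first expression gives {out.1, out.3, s4.1} {out.2} {s1.1} {s1.2, s2.2} {s1.3} {s2.1} {s2.3} {s3.1} {s3.2} {s3.3} {s4.2} {s4.3}
Reducing the second expression gives {out.1, s1.3, s3.3} {out.2, out.3, s1.1} {s1.2, s3.1} {s2.1} {s2.2} {s2.3} {s3.2} {s4.1} {s4.2} {s4.3}
No match — not equal.

not equal; the first gives {out.1, out.3, s4.1} {out.2} {s1.1} {s1.2, s2.2} {s1.3} {s2.1} {s2.3} {s3.1} {s3.2} {s3.3} {s4.2} {s4.3} and the second {out.1, s1.3, s3.3} {out.2, out.3, s1.1} {s1.2, s3.1} {s2.1} {s2.2} {s2.3} {s3.2} {s4.1} {s4.2} {s4.3}


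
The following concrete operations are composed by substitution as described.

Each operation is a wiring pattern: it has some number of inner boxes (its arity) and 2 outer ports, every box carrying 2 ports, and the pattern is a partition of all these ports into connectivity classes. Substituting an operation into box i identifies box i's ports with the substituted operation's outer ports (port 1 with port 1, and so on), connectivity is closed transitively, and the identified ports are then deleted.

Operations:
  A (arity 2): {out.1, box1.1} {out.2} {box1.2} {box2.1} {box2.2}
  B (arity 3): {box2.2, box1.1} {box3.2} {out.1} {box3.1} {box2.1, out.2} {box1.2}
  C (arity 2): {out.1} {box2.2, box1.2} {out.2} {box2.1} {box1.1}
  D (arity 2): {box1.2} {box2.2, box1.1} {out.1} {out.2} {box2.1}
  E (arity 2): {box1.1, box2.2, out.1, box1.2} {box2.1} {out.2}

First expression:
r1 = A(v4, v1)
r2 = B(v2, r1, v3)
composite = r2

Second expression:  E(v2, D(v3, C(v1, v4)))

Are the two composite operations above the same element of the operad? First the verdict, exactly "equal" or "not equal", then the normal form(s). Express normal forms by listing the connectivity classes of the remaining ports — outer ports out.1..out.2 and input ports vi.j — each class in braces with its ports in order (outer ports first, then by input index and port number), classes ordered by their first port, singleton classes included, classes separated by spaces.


In normal form, the first expression is {out.1} {out.2, v4.1} {v1.1} {v1.2} {v2.1} {v2.2} {v3.1} {v3.2} {v4.2}
In normal form, the second expression is {out.1, v2.1, v2.2} {out.2} {v1.1} {v1.2, v4.2} {v3.1} {v3.2} {v4.1}
The normal forms differ: not equal.

not equal; the first gives {out.1} {out.2, v4.1} {v1.1} {v1.2} {v2.1} {v2.2} {v3.1} {v3.2} {v4.2} and the second {out.1, v2.1, v2.2} {out.2} {v1.1} {v1.2, v4.2} {v3.1} {v3.2} {v4.1}


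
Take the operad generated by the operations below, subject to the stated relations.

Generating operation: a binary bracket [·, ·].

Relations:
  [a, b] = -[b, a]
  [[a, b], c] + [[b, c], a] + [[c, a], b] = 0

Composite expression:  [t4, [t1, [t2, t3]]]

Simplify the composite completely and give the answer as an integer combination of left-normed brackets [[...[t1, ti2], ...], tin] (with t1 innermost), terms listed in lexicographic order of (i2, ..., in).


-[[[t1, t2], t3], t4] + [[[t1, t3], t2], t4]


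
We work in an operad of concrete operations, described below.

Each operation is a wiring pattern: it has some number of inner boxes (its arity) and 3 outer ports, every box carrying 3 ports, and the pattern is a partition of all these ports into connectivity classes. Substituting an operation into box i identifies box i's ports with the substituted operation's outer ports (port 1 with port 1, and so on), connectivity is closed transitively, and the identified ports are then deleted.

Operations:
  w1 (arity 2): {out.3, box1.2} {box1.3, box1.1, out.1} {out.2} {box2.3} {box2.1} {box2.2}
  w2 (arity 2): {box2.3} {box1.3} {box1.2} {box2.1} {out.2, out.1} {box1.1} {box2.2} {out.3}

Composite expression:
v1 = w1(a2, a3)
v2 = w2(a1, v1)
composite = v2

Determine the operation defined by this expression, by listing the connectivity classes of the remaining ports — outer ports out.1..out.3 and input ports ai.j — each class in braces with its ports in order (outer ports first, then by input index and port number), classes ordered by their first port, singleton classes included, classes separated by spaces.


{out.1, out.2} {out.3} {a1.1} {a1.2} {a1.3} {a2.1, a2.3} {a2.2} {a3.1} {a3.2} {a3.3}

Substituting into w2 glues patterns; closure does the rest.
stage w1: inputs (a2, a3), connectivity {out.1, a2.1, a2.3} {out.2} {out.3, a2.2} {a3.1} {a3.2} {a3.3}, out.j its boundary
stage w2: inputs (a1, a2, a3), connectivity {out.1, out.2} {out.3} {a1.1} {a1.2} {a1.3} {a2.1, a2.3} {a2.2} {a3.1} {a3.2} {a3.3}, out.j its boundary


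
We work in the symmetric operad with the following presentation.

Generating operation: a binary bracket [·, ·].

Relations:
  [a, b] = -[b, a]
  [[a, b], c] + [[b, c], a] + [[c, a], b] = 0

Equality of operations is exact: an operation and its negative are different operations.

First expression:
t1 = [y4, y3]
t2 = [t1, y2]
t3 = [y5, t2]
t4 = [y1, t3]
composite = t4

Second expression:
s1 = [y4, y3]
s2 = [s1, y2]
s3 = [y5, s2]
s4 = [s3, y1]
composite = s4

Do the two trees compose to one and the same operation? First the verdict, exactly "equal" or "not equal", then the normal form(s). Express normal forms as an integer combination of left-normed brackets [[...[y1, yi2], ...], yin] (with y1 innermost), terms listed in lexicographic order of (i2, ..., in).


not equal — first -[[[[y1, y2], y3], y4], y5] + [[[[y1, y2], y4], y3], y5] + [[[[y1, y3], y4], y2], y5] - [[[[y1, y4], y3], y2], y5] + [[[[y1, y5], y2], y3], y4] - [[[[y1, y5], y2], y4], y3] - [[[[y1, y5], y3], y4], y2] + [[[[y1, y5], y4], y3], y2], second [[[[y1, y2], y3], y4], y5] - [[[[y1, y2], y4], y3], y5] - [[[[y1, y3], y4], y2], y5] + [[[[y1, y4], y3], y2], y5] - [[[[y1, y5], y2], y3], y4] + [[[[y1, y5], y2], y4], y3] + [[[[y1, y5], y3], y4], y2] - [[[[y1, y5], y4], y3], y2]

The first expression, normalized: -[[[[y1, y2], y3], y4], y5] + [[[[y1, y2], y4], y3], y5] + [[[[y1, y3], y4], y2], y5] - [[[[y1, y4], y3], y2], y5] + [[[[y1, y5], y2], y3], y4] - [[[[y1, y5], y2], y4], y3] - [[[[y1, y5], y3], y4], y2] + [[[[y1, y5], y4], y3], y2]
The second expression, normalized: [[[[y1, y2], y3], y4], y5] - [[[[y1, y2], y4], y3], y5] - [[[[y1, y3], y4], y2], y5] + [[[[y1, y4], y3], y2], y5] - [[[[y1, y5], y2], y3], y4] + [[[[y1, y5], y2], y4], y3] + [[[[y1, y5], y3], y4], y2] - [[[[y1, y5], y4], y3], y2]
No match — not equal.


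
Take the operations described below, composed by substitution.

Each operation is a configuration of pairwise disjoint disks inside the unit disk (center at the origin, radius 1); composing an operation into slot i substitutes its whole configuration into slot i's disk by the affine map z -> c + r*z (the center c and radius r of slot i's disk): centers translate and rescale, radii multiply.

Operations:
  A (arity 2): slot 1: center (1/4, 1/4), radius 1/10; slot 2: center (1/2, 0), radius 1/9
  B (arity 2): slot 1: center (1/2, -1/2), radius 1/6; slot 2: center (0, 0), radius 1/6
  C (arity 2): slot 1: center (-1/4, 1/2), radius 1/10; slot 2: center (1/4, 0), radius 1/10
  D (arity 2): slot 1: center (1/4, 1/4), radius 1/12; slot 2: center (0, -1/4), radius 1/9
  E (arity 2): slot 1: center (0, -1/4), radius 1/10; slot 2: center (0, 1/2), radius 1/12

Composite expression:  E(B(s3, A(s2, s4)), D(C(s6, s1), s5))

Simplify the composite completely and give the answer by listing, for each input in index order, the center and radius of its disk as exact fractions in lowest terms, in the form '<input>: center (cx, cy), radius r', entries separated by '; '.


s1: center (13/576, 25/48), radius 1/1440; s2: center (1/240, -59/240), radius 1/600; s3: center (1/20, -3/10), radius 1/60; s4: center (1/120, -1/4), radius 1/540; s5: center (0, 23/48), radius 1/108; s6: center (11/576, 151/288), radius 1/1440
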